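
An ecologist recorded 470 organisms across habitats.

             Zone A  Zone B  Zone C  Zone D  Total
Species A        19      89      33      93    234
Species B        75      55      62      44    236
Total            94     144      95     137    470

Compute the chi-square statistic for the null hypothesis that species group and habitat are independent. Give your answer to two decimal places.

Grand total N = 470.
Expected counts (row total × column total / N):
  Species A, Zone A: 234×94/470 = 46.800
  Species A, Zone B: 234×144/470 = 71.694
  Species A, Zone C: 234×95/470 = 47.298
  Species A, Zone D: 234×137/470 = 68.209
  Species B, Zone A: 236×94/470 = 47.200
  Species B, Zone B: 236×144/470 = 72.306
  Species B, Zone C: 236×95/470 = 47.702
  Species B, Zone D: 236×137/470 = 68.791
Contributions (O − E)²/E:
  (19 − 46.800)²/46.800 = 16.5137
  (89 − 71.694)²/71.694 = 4.1774
  (33 − 47.298)²/47.298 = 4.3222
  (93 − 68.209)²/68.209 = 9.0104
  (75 − 47.200)²/47.200 = 16.3737
  (55 − 72.306)²/72.306 = 4.1421
  (62 − 47.702)²/47.702 = 4.2856
  (44 − 68.791)²/68.791 = 8.9342
χ² = 16.5137 + 4.1774 + 4.3222 + 9.0104 + 16.3737 + 4.1421 + 4.2856 + 8.9342 = 67.76

67.76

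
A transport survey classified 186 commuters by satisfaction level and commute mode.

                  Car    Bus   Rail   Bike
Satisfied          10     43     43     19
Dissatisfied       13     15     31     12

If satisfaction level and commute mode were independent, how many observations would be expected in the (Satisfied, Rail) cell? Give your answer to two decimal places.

45.75

Row total (Satisfied) = 115; column total (Rail) = 74; grand total N = 186.
Expected count = (row total × column total) / N = 115 × 74 / 186 = 45.75.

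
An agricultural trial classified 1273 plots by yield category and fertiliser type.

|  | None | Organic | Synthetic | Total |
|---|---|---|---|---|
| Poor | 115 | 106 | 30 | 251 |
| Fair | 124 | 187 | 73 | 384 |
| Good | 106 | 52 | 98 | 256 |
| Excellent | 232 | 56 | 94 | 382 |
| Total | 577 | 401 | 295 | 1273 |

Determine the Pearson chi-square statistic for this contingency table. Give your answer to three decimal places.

Grand total N = 1273.
Expected counts (row total × column total / N):
  Poor, None: 251×577/1273 = 113.7683
  Poor, Organic: 251×401/1273 = 79.0660
  Poor, Synthetic: 251×295/1273 = 58.1658
  Fair, None: 384×577/1273 = 174.0518
  Fair, Organic: 384×401/1273 = 120.9615
  Fair, Synthetic: 384×295/1273 = 88.9866
  Good, None: 256×577/1273 = 116.0346
  Good, Organic: 256×401/1273 = 80.6410
  Good, Synthetic: 256×295/1273 = 59.3244
  Excellent, None: 382×577/1273 = 173.1453
  Excellent, Organic: 382×401/1273 = 120.3315
  Excellent, Synthetic: 382×295/1273 = 88.5232
Contributions (O − E)²/E:
  (115 − 113.7683)²/113.7683 = 0.0133
  (106 − 79.0660)²/79.0660 = 9.1751
  (30 − 58.1658)²/58.1658 = 13.6388
  (124 − 174.0518)²/174.0518 = 14.3933
  (187 − 120.9615)²/120.9615 = 36.0535
  (73 − 88.9866)²/88.9866 = 2.8720
  (106 − 116.0346)²/116.0346 = 0.8678
  (52 − 80.6410)²/80.6410 = 10.1723
  (98 − 59.3244)²/59.3244 = 25.2139
  (232 − 173.1453)²/173.1453 = 20.0056
  (56 − 120.3315)²/120.3315 = 34.3928
  (94 − 88.5232)²/88.5232 = 0.3388
χ² = 0.0133 + 9.1751 + 13.6388 + 14.3933 + 36.0535 + 2.8720 + 0.8678 + 10.1723 + 25.2139 + 20.0056 + 34.3928 + 0.3388 = 167.137

167.137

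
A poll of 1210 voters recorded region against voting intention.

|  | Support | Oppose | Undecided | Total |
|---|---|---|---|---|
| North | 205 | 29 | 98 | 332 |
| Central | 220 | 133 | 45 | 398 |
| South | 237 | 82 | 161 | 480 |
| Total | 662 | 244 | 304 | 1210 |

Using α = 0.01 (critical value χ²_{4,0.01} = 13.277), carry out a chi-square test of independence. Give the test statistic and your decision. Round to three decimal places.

110.291; reject H₀

Grand total N = 1210.
Expected counts (row total × column total / N):
  North, Support: 332×662/1210 = 181.6397
  North, Oppose: 332×244/1210 = 66.9488
  North, Undecided: 332×304/1210 = 83.4116
  Central, Support: 398×662/1210 = 217.7488
  Central, Oppose: 398×244/1210 = 80.2579
  Central, Undecided: 398×304/1210 = 99.9934
  South, Support: 480×662/1210 = 262.6116
  South, Oppose: 480×244/1210 = 96.7934
  South, Undecided: 480×304/1210 = 120.5950
Contributions (O − E)²/E:
  (205 − 181.6397)²/181.6397 = 3.0043
  (29 − 66.9488)²/66.9488 = 21.5106
  (98 − 83.4116)²/83.4116 = 2.5515
  (220 − 217.7488)²/217.7488 = 0.0233
  (133 − 80.2579)²/80.2579 = 34.6599
  (45 − 99.9934)²/99.9934 = 30.2447
  (237 − 262.6116)²/262.6116 = 2.4978
  (82 − 96.7934)²/96.7934 = 2.2609
  (161 − 120.5950)²/120.5950 = 13.5376
χ² = 3.0043 + 21.5106 + 2.5515 + 0.0233 + 34.6599 + 30.2447 + 2.4978 + 2.2609 + 13.5376 = 110.291
df = (3−1)(3−1) = 4. Since 110.291 > 13.277, reject the null hypothesis of independence at α = 0.01.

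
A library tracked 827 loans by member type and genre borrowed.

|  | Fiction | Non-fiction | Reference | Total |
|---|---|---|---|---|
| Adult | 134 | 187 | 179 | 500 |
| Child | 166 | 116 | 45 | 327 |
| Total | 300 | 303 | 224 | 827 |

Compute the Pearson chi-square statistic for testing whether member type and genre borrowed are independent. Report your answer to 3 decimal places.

66.951

Grand total N = 827.
Expected counts (row total × column total / N):
  Adult, Fiction: 500×300/827 = 181.3785
  Adult, Non-fiction: 500×303/827 = 183.1923
  Adult, Reference: 500×224/827 = 135.4293
  Child, Fiction: 327×300/827 = 118.6215
  Child, Non-fiction: 327×303/827 = 119.8077
  Child, Reference: 327×224/827 = 88.5707
Contributions (O − E)²/E:
  (134 − 181.3785)²/181.3785 = 12.3759
  (187 − 183.1923)²/183.1923 = 0.0791
  (179 − 135.4293)²/135.4293 = 14.0177
  (166 − 118.6215)²/118.6215 = 18.9234
  (116 − 119.8077)²/119.8077 = 0.1210
  (45 − 88.5707)²/88.5707 = 21.4338
χ² = 12.3759 + 0.0791 + 14.0177 + 18.9234 + 0.1210 + 21.4338 = 66.951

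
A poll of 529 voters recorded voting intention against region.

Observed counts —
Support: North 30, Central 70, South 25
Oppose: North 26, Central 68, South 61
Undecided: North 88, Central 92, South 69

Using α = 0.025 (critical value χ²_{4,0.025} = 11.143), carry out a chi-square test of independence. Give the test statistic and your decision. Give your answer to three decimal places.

Row totals: 125, 155, 249. Column totals: 144, 230, 155. Grand total N = 529.
Expected counts (row total × column total / N):
  Support, North: 125×144/529 = 34.02647
  Support, Central: 125×230/529 = 54.34783
  Support, South: 125×155/529 = 36.62571
  Oppose, North: 155×144/529 = 42.19282
  Oppose, Central: 155×230/529 = 67.39130
  Oppose, South: 155×155/529 = 45.41588
  Undecided, North: 249×144/529 = 67.78072
  Undecided, Central: 249×230/529 = 108.26087
  Undecided, South: 249×155/529 = 72.95841
Contributions (O − E)²/E:
  (30 − 34.02647)²/34.02647 = 0.4765
  (70 − 54.34783)²/54.34783 = 4.5078
  (25 − 36.62571)²/36.62571 = 3.6902
  (26 − 42.19282)²/42.19282 = 6.2145
  (68 − 67.39130)²/67.39130 = 0.0055
  (61 − 45.41588)²/45.41588 = 5.3476
  (88 − 67.78072)²/67.78072 = 6.0315
  (92 − 108.26087)²/108.26087 = 2.4424
  (69 − 72.95841)²/72.95841 = 0.2148
χ² = 0.4765 + 4.5078 + 3.6902 + 6.2145 + 0.0055 + 5.3476 + 6.0315 + 2.4424 + 0.2148 = 28.931
df = (3−1)(3−1) = 4. Since 28.931 > 11.143, reject the null hypothesis of independence at α = 0.025.

28.931; reject H₀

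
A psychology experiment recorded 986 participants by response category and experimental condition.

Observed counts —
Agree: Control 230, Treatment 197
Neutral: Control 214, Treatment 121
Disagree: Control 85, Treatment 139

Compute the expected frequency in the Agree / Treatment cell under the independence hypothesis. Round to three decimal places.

Row total (Agree) = 427; column total (Treatment) = 457; grand total N = 986.
Expected count = (row total × column total) / N = 427 × 457 / 986 = 197.910.

197.910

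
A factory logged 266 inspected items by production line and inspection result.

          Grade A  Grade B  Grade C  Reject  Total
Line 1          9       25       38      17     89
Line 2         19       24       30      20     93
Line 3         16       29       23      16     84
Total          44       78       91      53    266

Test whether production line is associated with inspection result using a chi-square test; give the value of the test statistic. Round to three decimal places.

7.908

Grand total N = 266.
Expected counts (row total × column total / N):
  Line 1, Grade A: 89×44/266 = 14.7218
  Line 1, Grade B: 89×78/266 = 26.0977
  Line 1, Grade C: 89×91/266 = 30.4474
  Line 1, Reject: 89×53/266 = 17.7331
  Line 2, Grade A: 93×44/266 = 15.3835
  Line 2, Grade B: 93×78/266 = 27.2707
  Line 2, Grade C: 93×91/266 = 31.8158
  Line 2, Reject: 93×53/266 = 18.5301
  Line 3, Grade A: 84×44/266 = 13.8947
  Line 3, Grade B: 84×78/266 = 24.6316
  Line 3, Grade C: 84×91/266 = 28.7368
  Line 3, Reject: 84×53/266 = 16.7368
Contributions (O − E)²/E:
  (9 − 14.7218)²/14.7218 = 2.2238
  (25 − 26.0977)²/26.0977 = 0.0462
  (38 − 30.4474)²/30.4474 = 1.8735
  (17 − 17.7331)²/17.7331 = 0.0303
  (19 − 15.3835)²/15.3835 = 0.8502
  (24 − 27.2707)²/27.2707 = 0.3923
  (30 − 31.8158)²/31.8158 = 0.1036
  (20 − 18.5301)²/18.5301 = 0.1166
  (16 − 13.8947)²/13.8947 = 0.3190
  (29 − 24.6316)²/24.6316 = 0.7747
  (23 − 28.7368)²/28.7368 = 1.1453
  (16 − 16.7368)²/16.7368 = 0.0324
χ² = 2.2238 + 0.0462 + 1.8735 + 0.0303 + 0.8502 + 0.3923 + 0.1036 + 0.1166 + 0.3190 + 0.7747 + 1.1453 + 0.0324 = 7.908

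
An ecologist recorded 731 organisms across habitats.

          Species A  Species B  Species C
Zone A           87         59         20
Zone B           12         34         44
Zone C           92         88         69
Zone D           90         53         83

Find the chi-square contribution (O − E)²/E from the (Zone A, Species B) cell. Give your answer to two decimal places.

Row total (Zone A) = 166; column total (Species B) = 234; N = 731.
Expected count E = 166 × 234 / 731 = 53.1382.
Contribution = (O − E)²/E = (59 − 53.1382)² / 53.1382 = 0.65.

0.65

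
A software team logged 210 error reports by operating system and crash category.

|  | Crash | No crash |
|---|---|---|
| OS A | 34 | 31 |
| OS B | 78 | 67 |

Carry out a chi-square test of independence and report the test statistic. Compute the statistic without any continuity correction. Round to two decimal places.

0.04

Row totals: 65, 145. Column totals: 112, 98. Grand total N = 210.
Expected counts (row total × column total / N):
  OS A, Crash: 65×112/210 = 34.667
  OS A, No crash: 65×98/210 = 30.333
  OS B, Crash: 145×112/210 = 77.333
  OS B, No crash: 145×98/210 = 67.667
Contributions (O − E)²/E:
  (34 − 34.667)²/34.667 = 0.0128
  (31 − 30.333)²/30.333 = 0.0147
  (78 − 77.333)²/77.333 = 0.0058
  (67 − 67.667)²/67.667 = 0.0066
χ² = 0.0128 + 0.0147 + 0.0058 + 0.0066 = 0.04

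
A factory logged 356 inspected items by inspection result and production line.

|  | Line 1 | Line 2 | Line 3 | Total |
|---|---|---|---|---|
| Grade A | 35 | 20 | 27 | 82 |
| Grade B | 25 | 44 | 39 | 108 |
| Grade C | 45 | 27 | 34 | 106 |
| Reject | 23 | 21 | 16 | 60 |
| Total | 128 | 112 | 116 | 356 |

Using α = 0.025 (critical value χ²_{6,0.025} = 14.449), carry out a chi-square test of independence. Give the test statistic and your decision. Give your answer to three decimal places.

14.073; fail to reject H₀

Grand total N = 356.
Expected counts (row total × column total / N):
  Grade A, Line 1: 82×128/356 = 29.4831
  Grade A, Line 2: 82×112/356 = 25.7978
  Grade A, Line 3: 82×116/356 = 26.7191
  Grade B, Line 1: 108×128/356 = 38.8315
  Grade B, Line 2: 108×112/356 = 33.9775
  Grade B, Line 3: 108×116/356 = 35.1910
  Grade C, Line 1: 106×128/356 = 38.1124
  Grade C, Line 2: 106×112/356 = 33.3483
  Grade C, Line 3: 106×116/356 = 34.5393
  Reject, Line 1: 60×128/356 = 21.5730
  Reject, Line 2: 60×112/356 = 18.8764
  Reject, Line 3: 60×116/356 = 19.5506
Contributions (O − E)²/E:
  (35 − 29.4831)²/29.4831 = 1.0323
  (20 − 25.7978)²/25.7978 = 1.3030
  (27 − 26.7191)²/26.7191 = 0.0030
  (25 − 38.8315)²/38.8315 = 4.9267
  (44 − 33.9775)²/33.9775 = 2.9564
  (39 − 35.1910)²/35.1910 = 0.4123
  (45 − 38.1124)²/38.1124 = 1.2447
  (27 − 33.3483)²/33.3483 = 1.2085
  (34 − 34.5393)²/34.5393 = 0.0084
  (23 − 21.5730)²/21.5730 = 0.0944
  (21 − 18.8764)²/18.8764 = 0.2389
  (16 − 19.5506)²/19.5506 = 0.6448
χ² = 1.0323 + 1.3030 + 0.0030 + 4.9267 + 2.9564 + 0.4123 + 1.2447 + 1.2085 + 0.0084 + 0.0944 + 0.2389 + 0.6448 = 14.073
df = (4−1)(3−1) = 6. Since 14.073 < 14.449, fail to reject the null hypothesis of independence at α = 0.025.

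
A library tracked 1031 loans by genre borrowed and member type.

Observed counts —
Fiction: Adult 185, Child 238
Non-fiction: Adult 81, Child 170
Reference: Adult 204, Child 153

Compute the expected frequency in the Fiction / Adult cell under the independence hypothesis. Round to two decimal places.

Row total (Fiction) = 423; column total (Adult) = 470; grand total N = 1031.
Expected count = (row total × column total) / N = 423 × 470 / 1031 = 192.83.

192.83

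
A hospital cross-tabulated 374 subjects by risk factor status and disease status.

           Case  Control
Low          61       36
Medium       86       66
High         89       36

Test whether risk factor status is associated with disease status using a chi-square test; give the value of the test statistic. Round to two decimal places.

Row totals: 97, 152, 125. Column totals: 236, 138. Grand total N = 374.
Expected counts (row total × column total / N):
  Low, Case: 97×236/374 = 61.209
  Low, Control: 97×138/374 = 35.791
  Medium, Case: 152×236/374 = 95.914
  Medium, Control: 152×138/374 = 56.086
  High, Case: 125×236/374 = 78.877
  High, Control: 125×138/374 = 46.123
Contributions (O − E)²/E:
  (61 − 61.209)²/61.209 = 0.0007
  (36 − 35.791)²/35.791 = 0.0012
  (86 − 95.914)²/95.914 = 1.0247
  (66 − 56.086)²/56.086 = 1.7524
  (89 − 78.877)²/78.877 = 1.2992
  (36 − 46.123)²/46.123 = 2.2218
χ² = 0.0007 + 0.0012 + 1.0247 + 1.7524 + 1.2992 + 2.2218 = 6.30

6.30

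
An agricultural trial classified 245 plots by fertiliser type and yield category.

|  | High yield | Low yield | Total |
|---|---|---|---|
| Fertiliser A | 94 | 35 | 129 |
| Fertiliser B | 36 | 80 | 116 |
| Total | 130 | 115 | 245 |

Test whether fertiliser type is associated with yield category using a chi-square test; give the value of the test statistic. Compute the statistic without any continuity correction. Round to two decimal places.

Grand total N = 245.
Expected counts (row total × column total / N):
  Fertiliser A, High yield: 129×130/245 = 68.449
  Fertiliser A, Low yield: 129×115/245 = 60.551
  Fertiliser B, High yield: 116×130/245 = 61.551
  Fertiliser B, Low yield: 116×115/245 = 54.449
Contributions (O − E)²/E:
  (94 − 68.449)²/68.449 = 9.5378
  (35 − 60.551)²/60.551 = 10.7819
  (36 − 61.551)²/61.551 = 10.6067
  (80 − 54.449)²/54.449 = 11.9902
χ² = 9.5378 + 10.7819 + 10.6067 + 11.9902 = 42.92

42.92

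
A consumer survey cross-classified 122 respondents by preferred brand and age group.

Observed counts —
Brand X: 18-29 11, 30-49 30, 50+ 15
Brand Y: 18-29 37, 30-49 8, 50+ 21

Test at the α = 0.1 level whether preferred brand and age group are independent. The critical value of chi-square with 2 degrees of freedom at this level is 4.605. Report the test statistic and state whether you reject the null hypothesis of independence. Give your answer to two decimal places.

Row totals: 56, 66. Column totals: 48, 38, 36. Grand total N = 122.
Expected counts (row total × column total / N):
  Brand X, 18-29: 56×48/122 = 22.033
  Brand X, 30-49: 56×38/122 = 17.443
  Brand X, 50+: 56×36/122 = 16.525
  Brand Y, 18-29: 66×48/122 = 25.967
  Brand Y, 30-49: 66×38/122 = 20.557
  Brand Y, 50+: 66×36/122 = 19.475
Contributions (O − E)²/E:
  (11 − 22.033)²/22.033 = 5.5248
  (30 − 17.443)²/17.443 = 9.0396
  (15 − 16.525)²/16.525 = 0.1407
  (37 − 25.967)²/25.967 = 4.6878
  (8 − 20.557)²/20.557 = 7.6703
  (21 − 19.475)²/19.475 = 0.1194
χ² = 5.5248 + 9.0396 + 0.1407 + 4.6878 + 7.6703 + 0.1194 = 27.18
df = (2−1)(3−1) = 2. Since 27.18 > 4.605, reject the null hypothesis of independence at α = 0.1.

27.18; reject H₀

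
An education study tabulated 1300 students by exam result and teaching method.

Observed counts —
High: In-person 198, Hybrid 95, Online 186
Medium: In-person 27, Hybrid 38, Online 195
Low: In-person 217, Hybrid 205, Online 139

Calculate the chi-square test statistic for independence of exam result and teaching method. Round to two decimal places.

210.08

Row totals: 479, 260, 561. Column totals: 442, 338, 520. Grand total N = 1300.
Expected counts (row total × column total / N):
  High, In-person: 479×442/1300 = 162.860
  High, Hybrid: 479×338/1300 = 124.540
  High, Online: 479×520/1300 = 191.600
  Medium, In-person: 260×442/1300 = 88.400
  Medium, Hybrid: 260×338/1300 = 67.600
  Medium, Online: 260×520/1300 = 104.000
  Low, In-person: 561×442/1300 = 190.740
  Low, Hybrid: 561×338/1300 = 145.860
  Low, Online: 561×520/1300 = 224.400
Contributions (O − E)²/E:
  (198 − 162.860)²/162.860 = 7.5821
  (95 − 124.540)²/124.540 = 7.0067
  (186 − 191.600)²/191.600 = 0.1637
  (27 − 88.400)²/88.400 = 42.6466
  (38 − 67.600)²/67.600 = 12.9609
  (195 − 104.000)²/104.000 = 79.6250
  (217 − 190.740)²/190.740 = 3.6153
  (205 − 145.860)²/145.860 = 23.9787
  (139 − 224.400)²/224.400 = 32.5007
χ² = 7.5821 + 7.0067 + 0.1637 + 42.6466 + 12.9609 + 79.6250 + 3.6153 + 23.9787 + 32.5007 = 210.08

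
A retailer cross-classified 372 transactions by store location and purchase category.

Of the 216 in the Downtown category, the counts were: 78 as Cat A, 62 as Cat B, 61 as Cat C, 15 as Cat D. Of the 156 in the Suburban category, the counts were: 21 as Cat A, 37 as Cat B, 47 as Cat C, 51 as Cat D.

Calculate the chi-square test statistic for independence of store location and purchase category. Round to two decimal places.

52.26

Row totals: 216, 156. Column totals: 99, 99, 108, 66. Grand total N = 372.
Expected counts (row total × column total / N):
  Downtown, Cat A: 216×99/372 = 57.4839
  Downtown, Cat B: 216×99/372 = 57.4839
  Downtown, Cat C: 216×108/372 = 62.7097
  Downtown, Cat D: 216×66/372 = 38.3226
  Suburban, Cat A: 156×99/372 = 41.5161
  Suburban, Cat B: 156×99/372 = 41.5161
  Suburban, Cat C: 156×108/372 = 45.2903
  Suburban, Cat D: 156×66/372 = 27.6774
Contributions (O − E)²/E:
  (78 − 57.4839)²/57.4839 = 7.3222
  (62 − 57.4839)²/57.4839 = 0.3548
  (61 − 62.7097)²/62.7097 = 0.0466
  (15 − 38.3226)²/38.3226 = 14.1938
  (21 − 41.5161)²/41.5161 = 10.1385
  (37 − 41.5161)²/41.5161 = 0.4913
  (47 − 45.2903)²/45.2903 = 0.0645
  (51 − 27.6774)²/27.6774 = 19.6530
χ² = 7.3222 + 0.3548 + 0.0466 + 14.1938 + 10.1385 + 0.4913 + 0.0645 + 19.6530 = 52.26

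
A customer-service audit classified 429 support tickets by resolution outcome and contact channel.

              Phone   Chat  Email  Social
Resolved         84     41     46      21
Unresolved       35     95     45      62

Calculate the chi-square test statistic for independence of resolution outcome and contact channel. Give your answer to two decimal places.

57.80

Row totals: 192, 237. Column totals: 119, 136, 91, 83. Grand total N = 429.
Expected counts (row total × column total / N):
  Resolved, Phone: 192×119/429 = 53.259
  Resolved, Chat: 192×136/429 = 60.867
  Resolved, Email: 192×91/429 = 40.727
  Resolved, Social: 192×83/429 = 37.147
  Unresolved, Phone: 237×119/429 = 65.741
  Unresolved, Chat: 237×136/429 = 75.133
  Unresolved, Email: 237×91/429 = 50.273
  Unresolved, Social: 237×83/429 = 45.853
Contributions (O − E)²/E:
  (84 − 53.259)²/53.259 = 17.7437
  (41 − 60.867)²/60.867 = 6.4846
  (46 − 40.727)²/40.727 = 0.6827
  (21 − 37.147)²/37.147 = 7.0188
  (35 − 65.741)²/65.741 = 14.3747
  (95 − 75.133)²/75.133 = 5.2533
  (45 − 50.273)²/50.273 = 0.5531
  (62 − 45.853)²/45.853 = 5.6861
χ² = 17.7437 + 6.4846 + 0.6827 + 7.0188 + 14.3747 + 5.2533 + 0.5531 + 5.6861 = 57.80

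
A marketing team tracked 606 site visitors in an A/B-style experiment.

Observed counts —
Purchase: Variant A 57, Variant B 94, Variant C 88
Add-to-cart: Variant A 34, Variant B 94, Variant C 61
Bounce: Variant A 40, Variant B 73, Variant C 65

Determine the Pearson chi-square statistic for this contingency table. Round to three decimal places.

5.383

Row totals: 239, 189, 178. Column totals: 131, 261, 214. Grand total N = 606.
Expected counts (row total × column total / N):
  Purchase, Variant A: 239×131/606 = 51.6650
  Purchase, Variant B: 239×261/606 = 102.9356
  Purchase, Variant C: 239×214/606 = 84.3993
  Add-to-cart, Variant A: 189×131/606 = 40.8564
  Add-to-cart, Variant B: 189×261/606 = 81.4010
  Add-to-cart, Variant C: 189×214/606 = 66.7426
  Bounce, Variant A: 178×131/606 = 38.4785
  Bounce, Variant B: 178×261/606 = 76.6634
  Bounce, Variant C: 178×214/606 = 62.8581
Contributions (O − E)²/E:
  (57 − 51.6650)²/51.6650 = 0.5509
  (94 − 102.9356)²/102.9356 = 0.7757
  (88 − 84.3993)²/84.3993 = 0.1536
  (34 − 40.8564)²/40.8564 = 1.1506
  (94 − 81.4010)²/81.4010 = 1.9500
  (61 − 66.7426)²/66.7426 = 0.4941
  (40 − 38.4785)²/38.4785 = 0.0602
  (73 − 76.6634)²/76.6634 = 0.1751
  (65 − 62.8581)²/62.8581 = 0.0730
χ² = 0.5509 + 0.7757 + 0.1536 + 1.1506 + 1.9500 + 0.4941 + 0.0602 + 0.1751 + 0.0730 = 5.383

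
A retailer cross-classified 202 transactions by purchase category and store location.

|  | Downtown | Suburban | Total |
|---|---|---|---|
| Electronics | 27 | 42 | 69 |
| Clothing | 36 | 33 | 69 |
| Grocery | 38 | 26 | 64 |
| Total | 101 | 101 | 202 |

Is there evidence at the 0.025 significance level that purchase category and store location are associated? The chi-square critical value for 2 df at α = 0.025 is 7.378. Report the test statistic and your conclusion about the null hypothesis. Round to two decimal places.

Grand total N = 202.
Expected counts (row total × column total / N):
  Electronics, Downtown: 69×101/202 = 34.500
  Electronics, Suburban: 69×101/202 = 34.500
  Clothing, Downtown: 69×101/202 = 34.500
  Clothing, Suburban: 69×101/202 = 34.500
  Grocery, Downtown: 64×101/202 = 32.000
  Grocery, Suburban: 64×101/202 = 32.000
Contributions (O − E)²/E:
  (27 − 34.500)²/34.500 = 1.6304
  (42 − 34.500)²/34.500 = 1.6304
  (36 − 34.500)²/34.500 = 0.0652
  (33 − 34.500)²/34.500 = 0.0652
  (38 − 32.000)²/32.000 = 1.1250
  (26 − 32.000)²/32.000 = 1.1250
χ² = 1.6304 + 1.6304 + 0.0652 + 0.0652 + 1.1250 + 1.1250 = 5.64
df = (3−1)(2−1) = 2. Since 5.64 < 7.378, fail to reject the null hypothesis of independence at α = 0.025.

5.64; fail to reject H₀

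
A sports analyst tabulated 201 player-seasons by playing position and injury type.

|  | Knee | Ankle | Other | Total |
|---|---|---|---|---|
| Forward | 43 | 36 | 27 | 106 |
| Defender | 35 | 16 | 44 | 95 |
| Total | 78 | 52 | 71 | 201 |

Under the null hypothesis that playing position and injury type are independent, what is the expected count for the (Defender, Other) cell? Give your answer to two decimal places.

Row total (Defender) = 95; column total (Other) = 71; grand total N = 201.
Expected count = (row total × column total) / N = 95 × 71 / 201 = 33.56.

33.56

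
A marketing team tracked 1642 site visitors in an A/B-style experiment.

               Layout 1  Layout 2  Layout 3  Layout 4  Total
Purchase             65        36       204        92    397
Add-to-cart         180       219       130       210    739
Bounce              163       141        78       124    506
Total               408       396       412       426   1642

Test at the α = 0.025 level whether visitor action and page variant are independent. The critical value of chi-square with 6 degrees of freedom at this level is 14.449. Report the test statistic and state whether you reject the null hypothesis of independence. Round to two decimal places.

220.31; reject H₀

Grand total N = 1642.
Expected counts (row total × column total / N):
  Purchase, Layout 1: 397×408/1642 = 98.646
  Purchase, Layout 2: 397×396/1642 = 95.744
  Purchase, Layout 3: 397×412/1642 = 99.613
  Purchase, Layout 4: 397×426/1642 = 102.998
  Add-to-cart, Layout 1: 739×408/1642 = 183.625
  Add-to-cart, Layout 2: 739×396/1642 = 178.224
  Add-to-cart, Layout 3: 739×412/1642 = 185.425
  Add-to-cart, Layout 4: 739×426/1642 = 191.726
  Bounce, Layout 1: 506×408/1642 = 125.730
  Bounce, Layout 2: 506×396/1642 = 122.032
  Bounce, Layout 3: 506×412/1642 = 126.962
  Bounce, Layout 4: 506×426/1642 = 131.276
Contributions (O − E)²/E:
  (65 − 98.646)²/98.646 = 11.4759
  (36 − 95.744)²/95.744 = 37.2801
  (204 − 99.613)²/99.613 = 109.3898
  (92 − 102.998)²/102.998 = 1.1744
  (180 − 183.625)²/183.625 = 0.0716
  (219 − 178.224)²/178.224 = 9.3292
  (130 − 185.425)²/185.425 = 16.5670
  (210 − 191.726)²/191.726 = 1.7418
  (163 − 125.730)²/125.730 = 11.0479
  (141 − 122.032)²/122.032 = 2.9483
  (78 − 126.962)²/126.962 = 18.8819
  (124 − 131.276)²/131.276 = 0.4033
χ² = 11.4759 + 37.2801 + 109.3898 + 1.1744 + 0.0716 + 9.3292 + 16.5670 + 1.7418 + 11.0479 + 2.9483 + 18.8819 + 0.4033 = 220.31
df = (3−1)(4−1) = 6. Since 220.31 > 14.449, reject the null hypothesis of independence at α = 0.025.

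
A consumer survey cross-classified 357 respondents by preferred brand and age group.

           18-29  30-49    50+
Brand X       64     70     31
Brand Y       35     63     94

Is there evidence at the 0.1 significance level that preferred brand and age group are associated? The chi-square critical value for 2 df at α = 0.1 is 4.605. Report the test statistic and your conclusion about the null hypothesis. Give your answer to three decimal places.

38.795; reject H₀

Row totals: 165, 192. Column totals: 99, 133, 125. Grand total N = 357.
Expected counts (row total × column total / N):
  Brand X, 18-29: 165×99/357 = 45.7563
  Brand X, 30-49: 165×133/357 = 61.4706
  Brand X, 50+: 165×125/357 = 57.7731
  Brand Y, 18-29: 192×99/357 = 53.2437
  Brand Y, 30-49: 192×133/357 = 71.5294
  Brand Y, 50+: 192×125/357 = 67.2269
Contributions (O − E)²/E:
  (64 − 45.7563)²/45.7563 = 7.2740
  (70 − 61.4706)²/61.4706 = 1.1835
  (31 − 57.7731)²/57.7731 = 12.4071
  (35 − 53.2437)²/53.2437 = 6.2511
  (63 − 71.5294)²/71.5294 = 1.0171
  (94 − 67.2269)²/67.2269 = 10.6624
χ² = 7.2740 + 1.1835 + 12.4071 + 6.2511 + 1.0171 + 10.6624 = 38.795
df = (2−1)(3−1) = 2. Since 38.795 > 4.605, reject the null hypothesis of independence at α = 0.1.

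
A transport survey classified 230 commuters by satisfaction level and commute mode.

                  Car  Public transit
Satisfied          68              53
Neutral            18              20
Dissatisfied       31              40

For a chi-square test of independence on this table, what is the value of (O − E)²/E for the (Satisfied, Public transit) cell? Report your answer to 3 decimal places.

0.699

Row total (Satisfied) = 121; column total (Public transit) = 113; N = 230.
Expected count E = 121 × 113 / 230 = 59.4478.
Contribution = (O − E)²/E = (53 − 59.4478)² / 59.4478 = 0.699.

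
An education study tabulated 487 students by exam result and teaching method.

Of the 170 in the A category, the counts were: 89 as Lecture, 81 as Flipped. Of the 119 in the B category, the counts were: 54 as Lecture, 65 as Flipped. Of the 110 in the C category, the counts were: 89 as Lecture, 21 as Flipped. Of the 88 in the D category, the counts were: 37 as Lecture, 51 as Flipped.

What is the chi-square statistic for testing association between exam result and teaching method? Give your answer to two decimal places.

Row totals: 170, 119, 110, 88. Column totals: 269, 218. Grand total N = 487.
Expected counts (row total × column total / N):
  A, Lecture: 170×269/487 = 93.901
  A, Flipped: 170×218/487 = 76.099
  B, Lecture: 119×269/487 = 65.731
  B, Flipped: 119×218/487 = 53.269
  C, Lecture: 110×269/487 = 60.760
  C, Flipped: 110×218/487 = 49.240
  D, Lecture: 88×269/487 = 48.608
  D, Flipped: 88×218/487 = 39.392
Contributions (O − E)²/E:
  (89 − 93.901)²/93.901 = 0.2558
  (81 − 76.099)²/76.099 = 0.3156
  (54 − 65.731)²/65.731 = 2.0936
  (65 − 53.269)²/53.269 = 2.5834
  (89 − 60.760)²/60.760 = 13.1254
  (21 − 49.240)²/49.240 = 16.1961
  (37 − 48.608)²/48.608 = 2.7721
  (51 − 39.392)²/39.392 = 3.4206
χ² = 0.2558 + 0.3156 + 2.0936 + 2.5834 + 13.1254 + 16.1961 + 2.7721 + 3.4206 = 40.76

40.76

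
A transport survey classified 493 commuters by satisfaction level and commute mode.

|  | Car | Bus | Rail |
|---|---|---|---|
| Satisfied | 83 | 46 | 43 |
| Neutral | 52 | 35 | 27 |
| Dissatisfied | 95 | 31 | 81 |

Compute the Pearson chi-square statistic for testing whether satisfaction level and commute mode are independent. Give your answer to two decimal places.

Row totals: 172, 114, 207. Column totals: 230, 112, 151. Grand total N = 493.
Expected counts (row total × column total / N):
  Satisfied, Car: 172×230/493 = 80.243
  Satisfied, Bus: 172×112/493 = 39.075
  Satisfied, Rail: 172×151/493 = 52.682
  Neutral, Car: 114×230/493 = 53.185
  Neutral, Bus: 114×112/493 = 25.899
  Neutral, Rail: 114×151/493 = 34.917
  Dissatisfied, Car: 207×230/493 = 96.572
  Dissatisfied, Bus: 207×112/493 = 47.026
  Dissatisfied, Rail: 207×151/493 = 63.402
Contributions (O − E)²/E:
  (83 − 80.243)²/80.243 = 0.0947
  (46 − 39.075)²/39.075 = 1.2273
  (43 − 52.682)²/52.682 = 1.7794
  (52 − 53.185)²/53.185 = 0.0264
  (35 − 25.899)²/25.899 = 3.1981
  (27 − 34.917)²/34.917 = 1.7951
  (95 − 96.572)²/96.572 = 0.0256
  (31 − 47.026)²/47.026 = 5.4615
  (81 − 63.402)²/63.402 = 4.8845
χ² = 0.0947 + 1.2273 + 1.7794 + 0.0264 + 3.1981 + 1.7951 + 0.0256 + 5.4615 + 4.8845 = 18.49

18.49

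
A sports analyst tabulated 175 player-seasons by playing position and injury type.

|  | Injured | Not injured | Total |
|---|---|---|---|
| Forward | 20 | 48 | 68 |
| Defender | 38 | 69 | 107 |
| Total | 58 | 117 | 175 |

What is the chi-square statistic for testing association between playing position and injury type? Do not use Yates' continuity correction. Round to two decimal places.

Grand total N = 175.
Expected counts (row total × column total / N):
  Forward, Injured: 68×58/175 = 22.537
  Forward, Not injured: 68×117/175 = 45.463
  Defender, Injured: 107×58/175 = 35.463
  Defender, Not injured: 107×117/175 = 71.537
Contributions (O − E)²/E:
  (20 − 22.537)²/22.537 = 0.2856
  (48 − 45.463)²/45.463 = 0.1416
  (38 − 35.463)²/35.463 = 0.1815
  (69 − 71.537)²/71.537 = 0.0900
χ² = 0.2856 + 0.1416 + 0.1815 + 0.0900 = 0.70

0.70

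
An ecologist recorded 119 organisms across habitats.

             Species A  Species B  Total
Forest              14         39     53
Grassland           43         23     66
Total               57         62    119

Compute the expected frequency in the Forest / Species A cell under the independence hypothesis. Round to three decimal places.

25.387

Row total (Forest) = 53; column total (Species A) = 57; grand total N = 119.
Expected count = (row total × column total) / N = 53 × 57 / 119 = 25.387.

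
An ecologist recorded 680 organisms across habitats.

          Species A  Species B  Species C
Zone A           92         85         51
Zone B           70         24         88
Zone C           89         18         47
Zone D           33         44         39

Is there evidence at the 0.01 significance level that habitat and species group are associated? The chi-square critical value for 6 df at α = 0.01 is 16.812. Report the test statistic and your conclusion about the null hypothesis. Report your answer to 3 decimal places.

78.365; reject H₀

Row totals: 228, 182, 154, 116. Column totals: 284, 171, 225. Grand total N = 680.
Expected counts (row total × column total / N):
  Zone A, Species A: 228×284/680 = 95.2235
  Zone A, Species B: 228×171/680 = 57.3353
  Zone A, Species C: 228×225/680 = 75.4412
  Zone B, Species A: 182×284/680 = 76.0118
  Zone B, Species B: 182×171/680 = 45.7676
  Zone B, Species C: 182×225/680 = 60.2206
  Zone C, Species A: 154×284/680 = 64.3176
  Zone C, Species B: 154×171/680 = 38.7265
  Zone C, Species C: 154×225/680 = 50.9559
  Zone D, Species A: 116×284/680 = 48.4471
  Zone D, Species B: 116×171/680 = 29.1706
  Zone D, Species C: 116×225/680 = 38.3824
Contributions (O − E)²/E:
  (92 − 95.2235)²/95.2235 = 0.1091
  (85 − 57.3353)²/57.3353 = 13.3484
  (51 − 75.4412)²/75.4412 = 7.9184
  (70 − 76.0118)²/76.0118 = 0.4755
  (24 − 45.7676)²/45.7676 = 10.3529
  (88 − 60.2206)²/60.2206 = 12.8145
  (89 − 64.3176)²/64.3176 = 9.4721
  (18 − 38.7265)²/38.7265 = 11.0929
  (47 − 50.9559)²/50.9559 = 0.3071
  (33 − 48.4471)²/48.4471 = 4.9252
  (44 − 29.1706)²/29.1706 = 7.5388
  (39 − 38.3824)²/38.3824 = 0.0099
χ² = 0.1091 + 13.3484 + 7.9184 + 0.4755 + 10.3529 + 12.8145 + 9.4721 + 11.0929 + 0.3071 + 4.9252 + 7.5388 + 0.0099 = 78.365
df = (4−1)(3−1) = 6. Since 78.365 > 16.812, reject the null hypothesis of independence at α = 0.01.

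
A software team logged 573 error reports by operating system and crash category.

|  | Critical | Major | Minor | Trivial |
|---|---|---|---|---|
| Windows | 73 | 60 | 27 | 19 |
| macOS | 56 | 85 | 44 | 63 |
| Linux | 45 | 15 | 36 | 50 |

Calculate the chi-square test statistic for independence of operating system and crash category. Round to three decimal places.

Row totals: 179, 248, 146. Column totals: 174, 160, 107, 132. Grand total N = 573.
Expected counts (row total × column total / N):
  Windows, Critical: 179×174/573 = 54.3560
  Windows, Major: 179×160/573 = 49.9825
  Windows, Minor: 179×107/573 = 33.4258
  Windows, Trivial: 179×132/573 = 41.2356
  macOS, Critical: 248×174/573 = 75.3089
  macOS, Major: 248×160/573 = 69.2496
  macOS, Minor: 248×107/573 = 46.3106
  macOS, Trivial: 248×132/573 = 57.1309
  Linux, Critical: 146×174/573 = 44.3351
  Linux, Major: 146×160/573 = 40.7679
  Linux, Minor: 146×107/573 = 27.2635
  Linux, Trivial: 146×132/573 = 33.6335
Contributions (O − E)²/E:
  (73 − 54.3560)²/54.3560 = 6.3949
  (60 − 49.9825)²/49.9825 = 2.0077
  (27 − 33.4258)²/33.4258 = 1.2353
  (19 − 41.2356)²/41.2356 = 11.9902
  (56 − 75.3089)²/75.3089 = 4.9507
  (85 − 69.2496)²/69.2496 = 3.5823
  (44 − 46.3106)²/46.3106 = 0.1153
  (63 − 57.1309)²/57.1309 = 0.6029
  (45 − 44.3351)²/44.3351 = 0.0100
  (15 − 40.7679)²/40.7679 = 16.2869
  (36 − 27.2635)²/27.2635 = 2.7996
  (50 − 33.6335)²/33.6335 = 7.9642
χ² = 6.3949 + 2.0077 + 1.2353 + 11.9902 + 4.9507 + 3.5823 + 0.1153 + 0.6029 + 0.0100 + 16.2869 + 2.7996 + 7.9642 = 57.940

57.940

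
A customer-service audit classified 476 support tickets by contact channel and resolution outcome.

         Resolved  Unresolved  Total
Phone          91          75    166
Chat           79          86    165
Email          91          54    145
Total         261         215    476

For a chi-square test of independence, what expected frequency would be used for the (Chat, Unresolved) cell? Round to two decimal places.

Row total (Chat) = 165; column total (Unresolved) = 215; grand total N = 476.
Expected count = (row total × column total) / N = 165 × 215 / 476 = 74.53.

74.53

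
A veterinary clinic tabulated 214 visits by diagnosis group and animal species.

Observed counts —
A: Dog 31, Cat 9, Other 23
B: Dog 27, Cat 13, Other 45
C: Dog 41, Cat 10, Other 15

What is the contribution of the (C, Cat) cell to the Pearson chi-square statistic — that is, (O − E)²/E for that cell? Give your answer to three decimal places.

0.002

Row total (C) = 66; column total (Cat) = 32; N = 214.
Expected count E = 66 × 32 / 214 = 9.8692.
Contribution = (O − E)²/E = (10 − 9.8692)² / 9.8692 = 0.002.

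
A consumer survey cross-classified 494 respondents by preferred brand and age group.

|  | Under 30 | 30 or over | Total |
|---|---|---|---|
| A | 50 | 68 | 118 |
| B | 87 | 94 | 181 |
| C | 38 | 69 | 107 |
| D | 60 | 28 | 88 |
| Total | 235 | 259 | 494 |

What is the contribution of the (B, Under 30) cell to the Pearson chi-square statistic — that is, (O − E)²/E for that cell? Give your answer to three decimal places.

0.009

Row total (B) = 181; column total (Under 30) = 235; N = 494.
Expected count E = 181 × 235 / 494 = 86.10324.
Contribution = (O − E)²/E = (87 − 86.10324)² / 86.10324 = 0.009.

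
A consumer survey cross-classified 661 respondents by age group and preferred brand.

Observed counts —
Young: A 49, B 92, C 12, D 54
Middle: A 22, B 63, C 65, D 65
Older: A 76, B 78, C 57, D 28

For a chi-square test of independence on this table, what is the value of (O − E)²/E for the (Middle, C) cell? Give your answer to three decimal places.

10.521

Row total (Middle) = 215; column total (C) = 134; N = 661.
Expected count E = 215 × 134 / 661 = 43.5855.
Contribution = (O − E)²/E = (65 − 43.5855)² / 43.5855 = 10.521.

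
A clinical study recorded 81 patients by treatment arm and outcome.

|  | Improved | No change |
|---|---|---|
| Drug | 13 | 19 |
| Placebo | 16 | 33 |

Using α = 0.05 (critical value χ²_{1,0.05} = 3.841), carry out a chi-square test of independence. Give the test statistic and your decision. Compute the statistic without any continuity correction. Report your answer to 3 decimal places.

0.535; fail to reject H₀

Row totals: 32, 49. Column totals: 29, 52. Grand total N = 81.
Expected counts (row total × column total / N):
  Drug, Improved: 32×29/81 = 11.4568
  Drug, No change: 32×52/81 = 20.5432
  Placebo, Improved: 49×29/81 = 17.5432
  Placebo, No change: 49×52/81 = 31.4568
Contributions (O − E)²/E:
  (13 − 11.4568)²/11.4568 = 0.2079
  (19 − 20.5432)²/20.5432 = 0.1159
  (16 − 17.5432)²/17.5432 = 0.1357
  (33 − 31.4568)²/31.4568 = 0.0757
χ² = 0.2079 + 0.1159 + 0.1357 + 0.0757 = 0.535
df = (2−1)(2−1) = 1. Since 0.535 < 3.841, fail to reject the null hypothesis of independence at α = 0.05.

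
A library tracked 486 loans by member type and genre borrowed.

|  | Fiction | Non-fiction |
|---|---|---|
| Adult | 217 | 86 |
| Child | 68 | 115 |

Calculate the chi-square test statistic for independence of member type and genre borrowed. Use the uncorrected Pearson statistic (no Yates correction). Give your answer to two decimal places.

Row totals: 303, 183. Column totals: 285, 201. Grand total N = 486.
Expected counts (row total × column total / N):
  Adult, Fiction: 303×285/486 = 177.685
  Adult, Non-fiction: 303×201/486 = 125.315
  Child, Fiction: 183×285/486 = 107.315
  Child, Non-fiction: 183×201/486 = 75.685
Contributions (O − E)²/E:
  (217 − 177.685)²/177.685 = 8.6989
  (86 − 125.315)²/125.315 = 12.3343
  (68 − 107.315)²/107.315 = 14.4031
  (115 − 75.685)²/75.685 = 20.4224
χ² = 8.6989 + 12.3343 + 14.4031 + 20.4224 = 55.86

55.86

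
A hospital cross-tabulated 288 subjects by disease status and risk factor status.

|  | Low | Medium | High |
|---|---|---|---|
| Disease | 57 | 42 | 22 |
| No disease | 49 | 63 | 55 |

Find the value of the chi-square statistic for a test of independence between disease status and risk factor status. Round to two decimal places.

11.90

Row totals: 121, 167. Column totals: 106, 105, 77. Grand total N = 288.
Expected counts (row total × column total / N):
  Disease, Low: 121×106/288 = 44.535
  Disease, Medium: 121×105/288 = 44.115
  Disease, High: 121×77/288 = 32.351
  No disease, Low: 167×106/288 = 61.465
  No disease, Medium: 167×105/288 = 60.885
  No disease, High: 167×77/288 = 44.649
Contributions (O − E)²/E:
  (57 − 44.535)²/44.535 = 3.4889
  (42 − 44.115)²/44.115 = 0.1014
  (22 − 32.351)²/32.351 = 3.3119
  (49 − 61.465)²/61.465 = 2.5279
  (63 − 60.885)²/60.885 = 0.0735
  (55 − 44.649)²/44.649 = 2.3997
χ² = 3.4889 + 0.1014 + 3.3119 + 2.5279 + 0.0735 + 2.3997 = 11.90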